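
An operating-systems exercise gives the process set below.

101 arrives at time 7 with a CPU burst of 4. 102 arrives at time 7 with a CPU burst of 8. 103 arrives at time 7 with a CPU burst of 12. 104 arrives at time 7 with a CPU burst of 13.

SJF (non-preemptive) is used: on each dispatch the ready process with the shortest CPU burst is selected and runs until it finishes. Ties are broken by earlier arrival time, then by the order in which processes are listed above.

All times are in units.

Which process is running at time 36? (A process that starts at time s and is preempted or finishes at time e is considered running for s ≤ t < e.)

104

Timeline: | idle 0-7 | 101 7-11 | 102 11-19 | 103 19-31 | 104 31-44 |
Completion: 101=11  102=19  103=31  104=44
Turnaround (C−A): 101=4  102=12  103=24  104=37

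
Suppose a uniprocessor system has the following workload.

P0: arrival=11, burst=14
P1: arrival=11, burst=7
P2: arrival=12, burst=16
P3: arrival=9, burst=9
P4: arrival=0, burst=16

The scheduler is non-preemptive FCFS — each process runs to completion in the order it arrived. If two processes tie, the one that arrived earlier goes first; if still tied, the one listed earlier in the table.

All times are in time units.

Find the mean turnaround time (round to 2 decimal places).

29.00

Timeline: | P4 0-16 | P3 16-25 | P0 25-39 | P1 39-46 | P2 46-62 |
Completion: P0=39  P1=46  P2=62  P3=25  P4=16
Turnaround times: P0=28, P1=35, P2=50, P3=16, P4=16
Average turnaround = (28+35+50+16+16) / 5 = 145/5 = 29.00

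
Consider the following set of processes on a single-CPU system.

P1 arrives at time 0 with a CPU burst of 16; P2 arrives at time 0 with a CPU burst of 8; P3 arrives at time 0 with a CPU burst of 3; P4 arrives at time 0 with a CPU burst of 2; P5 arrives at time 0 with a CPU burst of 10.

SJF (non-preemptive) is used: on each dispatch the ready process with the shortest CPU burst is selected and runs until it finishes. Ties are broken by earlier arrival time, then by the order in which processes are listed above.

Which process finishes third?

Schedule: | P4 0-2 | P3 2-5 | P2 5-13 | P5 13-23 | P1 23-39 |
Completion: P1=39  P2=13  P3=5  P4=2  P5=23
Turnaround (C−A): P1=39  P2=13  P3=5  P4=2  P5=23
Finish order: P4 → P3 → P2 → P5 → P1

P2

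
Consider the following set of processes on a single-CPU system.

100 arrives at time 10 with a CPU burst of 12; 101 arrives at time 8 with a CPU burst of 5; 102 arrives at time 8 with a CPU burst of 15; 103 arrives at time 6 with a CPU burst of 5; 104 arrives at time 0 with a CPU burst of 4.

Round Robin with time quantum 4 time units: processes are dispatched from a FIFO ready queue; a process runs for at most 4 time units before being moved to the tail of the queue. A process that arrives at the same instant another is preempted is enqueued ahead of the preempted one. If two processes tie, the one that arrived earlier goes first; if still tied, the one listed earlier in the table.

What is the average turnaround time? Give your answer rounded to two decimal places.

20.40

Timeline: | 104 0-4 | idle 4-6 | 103 6-10 | 101 10-14 | 102 14-18 | 100 18-22 | 103 22-23 | 101 23-24 | 102 24-28 | 100 28-32 | 102 32-36 | 100 36-40 | 102 40-43 |
Completion: 100=40  101=24  102=43  103=23  104=4
Turnaround times: 100=30, 101=16, 102=35, 103=17, 104=4
Average turnaround = (30+16+35+17+4) / 5 = 102/5 = 20.40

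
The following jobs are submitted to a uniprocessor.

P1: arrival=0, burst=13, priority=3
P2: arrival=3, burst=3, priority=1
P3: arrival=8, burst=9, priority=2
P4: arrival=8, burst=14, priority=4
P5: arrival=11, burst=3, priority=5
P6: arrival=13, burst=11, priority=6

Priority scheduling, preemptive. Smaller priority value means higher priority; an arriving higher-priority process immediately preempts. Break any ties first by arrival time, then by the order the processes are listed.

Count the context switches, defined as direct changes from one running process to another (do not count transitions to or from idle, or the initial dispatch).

7

Gantt: | P1 0-3 | P2 3-6 | P1 6-8 | P3 8-17 | P1 17-25 | P4 25-39 | P5 39-42 | P6 42-53 |
Completion: P1=25  P2=6  P3=17  P4=39  P5=42  P6=53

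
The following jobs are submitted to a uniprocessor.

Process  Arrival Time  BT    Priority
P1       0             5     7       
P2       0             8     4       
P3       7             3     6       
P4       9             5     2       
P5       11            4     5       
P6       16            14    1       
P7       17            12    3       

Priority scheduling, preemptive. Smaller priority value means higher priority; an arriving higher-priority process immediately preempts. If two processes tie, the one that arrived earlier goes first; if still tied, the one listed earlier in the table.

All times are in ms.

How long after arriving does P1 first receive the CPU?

46

Schedule: | P2 0-8 | P3 8-9 | P4 9-14 | P5 14-16 | P6 16-30 | P7 30-42 | P5 42-44 | P3 44-46 | P1 46-51 |
Completion: P1=51  P2=8  P3=46  P4=14  P5=44  P6=30  P7=42
Response(P1) = first start − arrival = 46 − 0 = 46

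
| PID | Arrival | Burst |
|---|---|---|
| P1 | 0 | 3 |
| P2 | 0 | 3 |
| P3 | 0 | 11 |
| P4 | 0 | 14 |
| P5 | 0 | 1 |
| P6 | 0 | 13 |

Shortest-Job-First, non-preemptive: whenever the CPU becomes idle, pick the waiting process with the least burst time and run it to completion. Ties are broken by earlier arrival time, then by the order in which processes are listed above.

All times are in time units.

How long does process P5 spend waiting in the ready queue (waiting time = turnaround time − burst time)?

0

Gantt: | P5 0-1 | P1 1-4 | P2 4-7 | P3 7-18 | P6 18-31 | P4 31-45 |
Completion: P1=4  P2=7  P3=18  P4=45  P5=1  P6=31
Waiting(P5) = turnaround − burst = 1 − 1 = 0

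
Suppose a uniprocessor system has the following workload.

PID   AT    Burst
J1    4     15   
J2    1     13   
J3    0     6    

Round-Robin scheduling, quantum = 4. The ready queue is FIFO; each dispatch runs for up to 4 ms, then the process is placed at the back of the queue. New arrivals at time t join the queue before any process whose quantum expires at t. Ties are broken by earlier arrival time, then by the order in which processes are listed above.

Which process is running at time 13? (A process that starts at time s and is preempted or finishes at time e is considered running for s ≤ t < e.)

Timeline: | J3 0-4 | J2 4-8 | J1 8-12 | J3 12-14 | J2 14-18 | J1 18-22 | J2 22-26 | J1 26-30 | J2 30-31 | J1 31-34 |
Completion: J1=34  J2=31  J3=14

J3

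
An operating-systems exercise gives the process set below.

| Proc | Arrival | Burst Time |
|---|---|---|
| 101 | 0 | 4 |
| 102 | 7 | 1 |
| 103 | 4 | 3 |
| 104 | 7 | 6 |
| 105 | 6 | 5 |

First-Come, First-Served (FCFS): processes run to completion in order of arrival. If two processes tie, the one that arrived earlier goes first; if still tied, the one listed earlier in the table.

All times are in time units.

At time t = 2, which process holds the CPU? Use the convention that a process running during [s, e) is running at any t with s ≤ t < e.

Gantt: | 101 0-4 | 103 4-7 | 105 7-12 | 102 12-13 | 104 13-19 |
Completion: 101=4  102=13  103=7  104=19  105=12
Turnaround (C−A): 101=4  102=6  103=3  104=12  105=6

101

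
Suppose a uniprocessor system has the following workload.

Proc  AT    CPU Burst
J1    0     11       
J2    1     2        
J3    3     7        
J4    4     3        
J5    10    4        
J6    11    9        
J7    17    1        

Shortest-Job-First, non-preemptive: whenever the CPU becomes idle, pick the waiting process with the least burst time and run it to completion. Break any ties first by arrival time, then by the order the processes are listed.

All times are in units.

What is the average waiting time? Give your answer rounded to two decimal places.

9.00

Timeline: | J1 0-11 | J2 11-13 | J4 13-16 | J5 16-20 | J7 20-21 | J3 21-28 | J6 28-37 |
Completion: J1=11  J2=13  J3=28  J4=16  J5=20  J6=37  J7=21
Waiting times: J1=0, J2=10, J3=18, J4=9, J5=6, J6=17, J7=3
Average waiting = (0+10+18+9+6+17+3) / 7 = 63/7 = 9.00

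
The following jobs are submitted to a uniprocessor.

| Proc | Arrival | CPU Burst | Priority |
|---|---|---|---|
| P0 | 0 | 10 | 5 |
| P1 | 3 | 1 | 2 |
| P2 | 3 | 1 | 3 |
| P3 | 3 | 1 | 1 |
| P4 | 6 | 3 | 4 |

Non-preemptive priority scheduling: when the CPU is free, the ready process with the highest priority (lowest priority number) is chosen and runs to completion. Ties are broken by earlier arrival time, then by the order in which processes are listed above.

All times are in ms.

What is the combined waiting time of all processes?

Timeline: | P0 0-10 | P3 10-11 | P1 11-12 | P2 12-13 | P4 13-16 |
Completion: P0=10  P1=12  P2=13  P3=11  P4=16
Waiting = turnaround − burst: P0=0, P1=8, P2=9, P3=7, P4=7
Total waiting = 0 + 8 + 9 + 7 + 7 = 31

31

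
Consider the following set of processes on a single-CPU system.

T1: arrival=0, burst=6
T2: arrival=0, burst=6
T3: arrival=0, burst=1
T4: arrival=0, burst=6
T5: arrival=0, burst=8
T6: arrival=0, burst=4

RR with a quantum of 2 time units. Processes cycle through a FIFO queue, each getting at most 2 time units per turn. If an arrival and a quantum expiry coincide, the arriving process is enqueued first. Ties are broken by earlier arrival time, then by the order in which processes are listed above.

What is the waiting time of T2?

Schedule: | T1 0-2 | T2 2-4 | T3 4-5 | T4 5-7 | T5 7-9 | T6 9-11 | T1 11-13 | T2 13-15 | T4 15-17 | T5 17-19 | T6 19-21 | T1 21-23 | T2 23-25 | T4 25-27 | T5 27-31 |
Completion: T1=23  T2=25  T3=5  T4=27  T5=31  T6=21
Turnaround (C−A): T1=23  T2=25  T3=5  T4=27  T5=31  T6=21
Waiting(T2) = turnaround − burst = 25 − 6 = 19

19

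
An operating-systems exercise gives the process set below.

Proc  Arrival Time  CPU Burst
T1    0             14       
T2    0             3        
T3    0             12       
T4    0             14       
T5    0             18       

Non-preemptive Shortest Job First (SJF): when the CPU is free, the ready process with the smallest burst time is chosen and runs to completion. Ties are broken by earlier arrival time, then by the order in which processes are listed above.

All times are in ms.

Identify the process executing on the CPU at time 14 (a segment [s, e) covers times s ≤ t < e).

T3

Schedule: | T2 0-3 | T3 3-15 | T1 15-29 | T4 29-43 | T5 43-61 |
Completion: T1=29  T2=3  T3=15  T4=43  T5=61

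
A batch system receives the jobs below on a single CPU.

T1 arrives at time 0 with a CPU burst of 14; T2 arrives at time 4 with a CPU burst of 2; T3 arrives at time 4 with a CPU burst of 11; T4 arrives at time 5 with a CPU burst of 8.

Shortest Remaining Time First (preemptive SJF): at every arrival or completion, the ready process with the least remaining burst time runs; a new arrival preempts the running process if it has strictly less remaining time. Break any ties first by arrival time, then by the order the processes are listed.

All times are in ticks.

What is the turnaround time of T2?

Schedule: | T1 0-4 | T2 4-6 | T4 6-14 | T1 14-24 | T3 24-35 |
Completion: T1=24  T2=6  T3=35  T4=14
Turnaround (C−A): T1=24  T2=2  T3=31  T4=9
Turnaround(T2) = completion − arrival = 6 − 4 = 2

2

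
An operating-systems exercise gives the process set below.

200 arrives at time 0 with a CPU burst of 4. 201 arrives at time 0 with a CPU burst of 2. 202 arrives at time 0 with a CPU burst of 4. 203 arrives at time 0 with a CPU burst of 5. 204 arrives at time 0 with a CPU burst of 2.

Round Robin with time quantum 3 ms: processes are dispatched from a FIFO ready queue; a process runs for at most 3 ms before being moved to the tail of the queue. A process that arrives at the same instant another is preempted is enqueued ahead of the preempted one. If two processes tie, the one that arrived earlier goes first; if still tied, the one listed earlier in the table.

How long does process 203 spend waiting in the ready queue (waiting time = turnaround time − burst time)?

Gantt: | 200 0-3 | 201 3-5 | 202 5-8 | 203 8-11 | 204 11-13 | 200 13-14 | 202 14-15 | 203 15-17 |
Completion: 200=14  201=5  202=15  203=17  204=13
Turnaround (C−A): 200=14  201=5  202=15  203=17  204=13
Waiting(203) = turnaround − burst = 17 − 5 = 12

12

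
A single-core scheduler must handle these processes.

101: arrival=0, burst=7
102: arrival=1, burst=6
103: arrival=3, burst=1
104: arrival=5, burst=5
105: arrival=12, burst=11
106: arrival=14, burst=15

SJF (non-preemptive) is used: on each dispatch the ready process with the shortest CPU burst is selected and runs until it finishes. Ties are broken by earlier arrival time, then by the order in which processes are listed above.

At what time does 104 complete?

Timeline: | 101 0-7 | 103 7-8 | 104 8-13 | 102 13-19 | 105 19-30 | 106 30-45 |
Completion: 101=7  102=19  103=8  104=13  105=30  106=45
Turnaround (C−A): 101=7  102=18  103=5  104=8  105=18  106=31

13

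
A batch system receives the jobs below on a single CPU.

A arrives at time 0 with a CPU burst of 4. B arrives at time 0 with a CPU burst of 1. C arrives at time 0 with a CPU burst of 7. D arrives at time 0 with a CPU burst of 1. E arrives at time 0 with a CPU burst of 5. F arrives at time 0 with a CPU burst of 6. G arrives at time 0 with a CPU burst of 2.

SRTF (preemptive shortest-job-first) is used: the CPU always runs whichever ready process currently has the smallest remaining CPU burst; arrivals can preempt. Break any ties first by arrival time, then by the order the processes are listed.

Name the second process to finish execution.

D

Schedule: | B 0-1 | D 1-2 | G 2-4 | A 4-8 | E 8-13 | F 13-19 | C 19-26 |
Completion: A=8  B=1  C=26  D=2  E=13  F=19  G=4
Finish order: B → D → G → A → E → F → C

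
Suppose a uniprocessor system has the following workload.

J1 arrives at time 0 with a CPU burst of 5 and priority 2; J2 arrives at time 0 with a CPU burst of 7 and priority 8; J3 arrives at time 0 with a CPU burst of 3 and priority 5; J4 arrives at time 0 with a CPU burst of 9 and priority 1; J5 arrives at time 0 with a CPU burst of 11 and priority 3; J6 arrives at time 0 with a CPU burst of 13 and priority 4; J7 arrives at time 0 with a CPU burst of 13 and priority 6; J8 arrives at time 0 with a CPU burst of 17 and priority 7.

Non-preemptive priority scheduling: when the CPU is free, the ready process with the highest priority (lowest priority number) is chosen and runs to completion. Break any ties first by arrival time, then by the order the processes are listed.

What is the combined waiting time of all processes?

Timeline: | J4 0-9 | J1 9-14 | J5 14-25 | J6 25-38 | J3 38-41 | J7 41-54 | J8 54-71 | J2 71-78 |
Completion: J1=14  J2=78  J3=41  J4=9  J5=25  J6=38  J7=54  J8=71
Waiting = turnaround − burst: J1=9, J2=71, J3=38, J4=0, J5=14, J6=25, J7=41, J8=54
Total waiting = 9 + 71 + 38 + 0 + 14 + 25 + 41 + 54 = 252

252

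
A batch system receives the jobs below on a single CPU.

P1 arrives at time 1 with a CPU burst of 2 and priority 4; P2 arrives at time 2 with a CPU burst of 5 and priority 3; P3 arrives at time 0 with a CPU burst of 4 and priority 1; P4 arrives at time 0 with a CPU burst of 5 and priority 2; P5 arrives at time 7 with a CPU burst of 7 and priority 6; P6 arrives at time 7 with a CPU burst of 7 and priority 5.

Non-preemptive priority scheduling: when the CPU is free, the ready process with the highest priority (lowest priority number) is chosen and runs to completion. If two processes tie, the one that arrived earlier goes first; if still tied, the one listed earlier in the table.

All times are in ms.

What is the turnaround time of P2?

Gantt: | P3 0-4 | P4 4-9 | P2 9-14 | P1 14-16 | P6 16-23 | P5 23-30 |
Completion: P1=16  P2=14  P3=4  P4=9  P5=30  P6=23
Turnaround (C−A): P1=15  P2=12  P3=4  P4=9  P5=23  P6=16
Turnaround(P2) = completion − arrival = 14 − 2 = 12

12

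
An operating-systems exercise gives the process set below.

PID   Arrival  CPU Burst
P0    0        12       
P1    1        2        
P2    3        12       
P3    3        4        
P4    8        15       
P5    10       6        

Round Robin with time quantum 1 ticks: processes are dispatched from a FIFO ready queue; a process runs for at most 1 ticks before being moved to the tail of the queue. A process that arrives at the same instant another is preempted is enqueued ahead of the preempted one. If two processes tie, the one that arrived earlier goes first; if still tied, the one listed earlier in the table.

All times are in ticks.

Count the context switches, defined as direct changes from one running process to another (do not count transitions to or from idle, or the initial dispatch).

46

Timeline: | P0 0-1 | P1 1-2 | P0 2-3 | P1 3-4 | P2 4-5 | P3 5-6 | P0 6-7 | P2 7-8 | P3 8-9 | P0 9-10 | P4 10-11 | P2 11-12 | P3 12-13 | P5 13-14 | P0 14-15 | P4 15-16 | P2 16-17 | P3 17-18 | P5 18-19 | P0 19-20 | P4 20-21 | P2 21-22 | P5 22-23 | P0 23-24 | P4 24-25 | P2 25-26 | P5 26-27 | P0 27-28 | P4 28-29 | P2 29-30 | P5 30-31 | P0 31-32 | P4 32-33 | P2 33-34 | P5 34-35 | P0 35-36 | P4 36-37 | P2 37-38 | P0 38-39 | P4 39-40 | P2 40-41 | P0 41-42 | P4 42-43 | P2 43-44 | P4 44-45 | P2 45-46 | P4 46-51 |
Completion: P0=42  P1=4  P2=46  P3=18  P4=51  P5=35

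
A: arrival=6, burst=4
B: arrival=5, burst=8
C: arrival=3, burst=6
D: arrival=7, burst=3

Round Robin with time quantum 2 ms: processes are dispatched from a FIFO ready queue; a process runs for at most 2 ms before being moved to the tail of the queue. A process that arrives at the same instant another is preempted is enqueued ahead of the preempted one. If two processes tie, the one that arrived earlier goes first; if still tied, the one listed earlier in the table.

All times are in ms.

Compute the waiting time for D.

Schedule: | idle 0-3 | C 3-5 | B 5-7 | C 7-9 | A 9-11 | D 11-13 | B 13-15 | C 15-17 | A 17-19 | D 19-20 | B 20-24 |
Completion: A=19  B=24  C=17  D=20
Turnaround (C−A): A=13  B=19  C=14  D=13
Waiting(D) = turnaround − burst = 13 − 3 = 10

10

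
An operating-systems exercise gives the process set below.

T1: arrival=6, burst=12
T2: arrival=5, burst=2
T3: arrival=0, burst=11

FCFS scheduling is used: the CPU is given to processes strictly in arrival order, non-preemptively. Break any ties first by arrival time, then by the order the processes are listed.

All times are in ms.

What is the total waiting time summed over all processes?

Timeline: | T3 0-11 | T2 11-13 | T1 13-25 |
Completion: T1=25  T2=13  T3=11
Waiting = turnaround − burst: T1=7, T2=6, T3=0
Total waiting = 7 + 6 + 0 = 13

13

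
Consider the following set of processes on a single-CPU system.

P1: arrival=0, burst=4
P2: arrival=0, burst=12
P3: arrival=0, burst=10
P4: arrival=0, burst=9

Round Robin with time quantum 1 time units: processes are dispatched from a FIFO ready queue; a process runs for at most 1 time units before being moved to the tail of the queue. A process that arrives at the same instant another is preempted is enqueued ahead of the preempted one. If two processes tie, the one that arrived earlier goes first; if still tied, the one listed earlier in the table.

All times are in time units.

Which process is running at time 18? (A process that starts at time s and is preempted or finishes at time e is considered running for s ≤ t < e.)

Gantt: | P1 0-1 | P2 1-2 | P3 2-3 | P4 3-4 | P1 4-5 | P2 5-6 | P3 6-7 | P4 7-8 | P1 8-9 | P2 9-10 | P3 10-11 | P4 11-12 | P1 12-13 | P2 13-14 | P3 14-15 | P4 15-16 | P2 16-17 | P3 17-18 | P4 18-19 | P2 19-20 | P3 20-21 | P4 21-22 | P2 22-23 | P3 23-24 | P4 24-25 | P2 25-26 | P3 26-27 | P4 27-28 | P2 28-29 | P3 29-30 | P4 30-31 | P2 31-32 | P3 32-33 | P2 33-35 |
Completion: P1=13  P2=35  P3=33  P4=31

P4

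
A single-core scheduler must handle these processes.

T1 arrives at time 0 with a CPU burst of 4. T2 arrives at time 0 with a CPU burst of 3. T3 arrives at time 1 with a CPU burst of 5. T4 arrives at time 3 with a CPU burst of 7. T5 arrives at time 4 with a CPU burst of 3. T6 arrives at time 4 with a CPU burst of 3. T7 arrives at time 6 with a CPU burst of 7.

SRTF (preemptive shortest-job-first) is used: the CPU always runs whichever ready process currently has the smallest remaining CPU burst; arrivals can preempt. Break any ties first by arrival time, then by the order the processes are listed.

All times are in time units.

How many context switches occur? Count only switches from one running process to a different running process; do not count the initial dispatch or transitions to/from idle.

6

Gantt: | T2 0-3 | T1 3-7 | T5 7-10 | T6 10-13 | T3 13-18 | T4 18-25 | T7 25-32 |
Completion: T1=7  T2=3  T3=18  T4=25  T5=10  T6=13  T7=32
Turnaround (C−A): T1=7  T2=3  T3=17  T4=22  T5=6  T6=9  T7=26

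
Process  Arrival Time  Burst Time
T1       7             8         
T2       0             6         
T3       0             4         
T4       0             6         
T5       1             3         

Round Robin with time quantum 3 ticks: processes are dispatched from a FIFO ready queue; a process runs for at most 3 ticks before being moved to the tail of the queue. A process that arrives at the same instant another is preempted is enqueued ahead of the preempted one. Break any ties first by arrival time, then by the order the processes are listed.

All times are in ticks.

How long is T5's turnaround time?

11

Timeline: | T2 0-3 | T3 3-6 | T4 6-9 | T5 9-12 | T2 12-15 | T3 15-16 | T1 16-19 | T4 19-22 | T1 22-27 |
Completion: T1=27  T2=15  T3=16  T4=22  T5=12
Turnaround(T5) = completion − arrival = 12 − 1 = 11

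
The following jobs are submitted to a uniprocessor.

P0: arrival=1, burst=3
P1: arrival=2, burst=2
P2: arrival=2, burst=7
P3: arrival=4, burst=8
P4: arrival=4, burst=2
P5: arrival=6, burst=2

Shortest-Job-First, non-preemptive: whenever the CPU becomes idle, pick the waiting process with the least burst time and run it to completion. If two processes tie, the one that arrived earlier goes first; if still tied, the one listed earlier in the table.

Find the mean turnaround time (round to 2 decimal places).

Timeline: | idle 0-1 | P0 1-4 | P1 4-6 | P4 6-8 | P5 8-10 | P2 10-17 | P3 17-25 |
Completion: P0=4  P1=6  P2=17  P3=25  P4=8  P5=10
Turnaround times: P0=3, P1=4, P2=15, P3=21, P4=4, P5=4
Average turnaround = (3+4+15+21+4+4) / 6 = 51/6 = 8.50

8.50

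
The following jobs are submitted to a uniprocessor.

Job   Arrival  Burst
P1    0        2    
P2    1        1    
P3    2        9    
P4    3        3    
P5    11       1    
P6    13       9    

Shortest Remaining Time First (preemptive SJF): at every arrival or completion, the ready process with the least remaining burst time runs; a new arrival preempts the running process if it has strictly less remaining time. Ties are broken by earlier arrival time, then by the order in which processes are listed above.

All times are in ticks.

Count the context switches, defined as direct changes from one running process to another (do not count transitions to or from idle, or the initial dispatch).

Timeline: | P1 0-2 | P2 2-3 | P4 3-6 | P3 6-11 | P5 11-12 | P3 12-16 | P6 16-25 |
Completion: P1=2  P2=3  P3=16  P4=6  P5=12  P6=25

6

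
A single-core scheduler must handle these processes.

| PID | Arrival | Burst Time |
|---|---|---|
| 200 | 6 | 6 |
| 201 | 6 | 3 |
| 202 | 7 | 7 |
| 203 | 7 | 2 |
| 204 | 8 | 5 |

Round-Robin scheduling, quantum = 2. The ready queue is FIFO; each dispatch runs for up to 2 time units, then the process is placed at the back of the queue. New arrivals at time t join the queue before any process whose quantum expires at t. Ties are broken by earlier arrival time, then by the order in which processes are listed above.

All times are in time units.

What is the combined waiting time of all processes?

58

Schedule: | idle 0-6 | 200 6-8 | 201 8-10 | 202 10-12 | 203 12-14 | 204 14-16 | 200 16-18 | 201 18-19 | 202 19-21 | 204 21-23 | 200 23-25 | 202 25-27 | 204 27-28 | 202 28-29 |
Completion: 200=25  201=19  202=29  203=14  204=28
Turnaround (C−A): 200=19  201=13  202=22  203=7  204=20
Waiting = turnaround − burst: 200=13, 201=10, 202=15, 203=5, 204=15
Total waiting = 13 + 10 + 15 + 5 + 15 = 58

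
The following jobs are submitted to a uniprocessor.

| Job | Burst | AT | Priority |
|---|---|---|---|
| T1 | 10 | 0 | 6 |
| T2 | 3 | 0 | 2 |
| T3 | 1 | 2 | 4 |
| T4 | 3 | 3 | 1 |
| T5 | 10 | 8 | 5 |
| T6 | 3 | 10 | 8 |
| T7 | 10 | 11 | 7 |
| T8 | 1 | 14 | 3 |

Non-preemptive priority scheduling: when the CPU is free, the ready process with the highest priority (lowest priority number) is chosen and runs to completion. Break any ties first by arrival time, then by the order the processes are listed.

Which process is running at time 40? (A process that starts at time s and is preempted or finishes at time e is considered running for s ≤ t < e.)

Gantt: | T2 0-3 | T4 3-6 | T3 6-7 | T1 7-17 | T8 17-18 | T5 18-28 | T7 28-38 | T6 38-41 |
Completion: T1=17  T2=3  T3=7  T4=6  T5=28  T6=41  T7=38  T8=18
Turnaround (C−A): T1=17  T2=3  T3=5  T4=3  T5=20  T6=31  T7=27  T8=4

T6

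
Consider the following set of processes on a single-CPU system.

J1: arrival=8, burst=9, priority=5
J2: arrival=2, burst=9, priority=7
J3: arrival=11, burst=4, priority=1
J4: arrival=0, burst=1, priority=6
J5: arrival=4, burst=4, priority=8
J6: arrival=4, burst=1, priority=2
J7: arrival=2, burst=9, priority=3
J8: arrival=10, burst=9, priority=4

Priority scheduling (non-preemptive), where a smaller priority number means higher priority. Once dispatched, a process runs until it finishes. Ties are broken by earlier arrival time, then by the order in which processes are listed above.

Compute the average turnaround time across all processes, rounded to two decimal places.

18.88

Gantt: | J4 0-1 | idle 1-2 | J7 2-11 | J3 11-15 | J6 15-16 | J8 16-25 | J1 25-34 | J2 34-43 | J5 43-47 |
Completion: J1=34  J2=43  J3=15  J4=1  J5=47  J6=16  J7=11  J8=25
Turnaround (C−A): J1=26  J2=41  J3=4  J4=1  J5=43  J6=12  J7=9  J8=15
Turnaround times: J1=26, J2=41, J3=4, J4=1, J5=43, J6=12, J7=9, J8=15
Average turnaround = (26+41+4+1+43+12+9+15) / 8 = 151/8 = 18.88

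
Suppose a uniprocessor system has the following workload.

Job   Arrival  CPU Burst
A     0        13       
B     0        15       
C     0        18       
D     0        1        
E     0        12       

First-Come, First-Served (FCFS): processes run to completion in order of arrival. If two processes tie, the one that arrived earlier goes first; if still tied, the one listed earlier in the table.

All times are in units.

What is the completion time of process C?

Schedule: | A 0-13 | B 13-28 | C 28-46 | D 46-47 | E 47-59 |
Completion: A=13  B=28  C=46  D=47  E=59
Turnaround (C−A): A=13  B=28  C=46  D=47  E=59

46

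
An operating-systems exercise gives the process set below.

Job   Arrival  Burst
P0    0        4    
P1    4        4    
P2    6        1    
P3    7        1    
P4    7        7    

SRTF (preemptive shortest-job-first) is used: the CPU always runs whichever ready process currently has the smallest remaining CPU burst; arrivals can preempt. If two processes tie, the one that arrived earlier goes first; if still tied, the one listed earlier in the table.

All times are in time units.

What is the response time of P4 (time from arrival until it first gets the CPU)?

3

Gantt: | P0 0-4 | P1 4-6 | P2 6-7 | P3 7-8 | P1 8-10 | P4 10-17 |
Completion: P0=4  P1=10  P2=7  P3=8  P4=17
Turnaround (C−A): P0=4  P1=6  P2=1  P3=1  P4=10
Response(P4) = first start − arrival = 10 − 7 = 3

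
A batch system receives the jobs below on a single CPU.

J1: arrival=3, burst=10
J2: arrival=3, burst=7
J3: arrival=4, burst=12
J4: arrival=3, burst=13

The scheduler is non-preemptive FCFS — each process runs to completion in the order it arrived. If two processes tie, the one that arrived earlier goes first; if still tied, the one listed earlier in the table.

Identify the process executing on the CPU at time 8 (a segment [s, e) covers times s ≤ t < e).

J1

Timeline: | idle 0-3 | J1 3-13 | J2 13-20 | J4 20-33 | J3 33-45 |
Completion: J1=13  J2=20  J3=45  J4=33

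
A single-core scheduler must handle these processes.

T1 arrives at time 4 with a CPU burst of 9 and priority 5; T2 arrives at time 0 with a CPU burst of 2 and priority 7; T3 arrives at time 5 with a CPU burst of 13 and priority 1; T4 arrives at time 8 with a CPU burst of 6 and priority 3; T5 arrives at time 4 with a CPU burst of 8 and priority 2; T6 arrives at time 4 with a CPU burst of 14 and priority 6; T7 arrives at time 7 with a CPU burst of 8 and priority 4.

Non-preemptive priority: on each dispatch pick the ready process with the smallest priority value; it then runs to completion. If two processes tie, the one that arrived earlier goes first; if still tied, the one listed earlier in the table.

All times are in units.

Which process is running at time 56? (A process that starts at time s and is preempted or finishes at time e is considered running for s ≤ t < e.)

Schedule: | T2 0-2 | idle 2-4 | T5 4-12 | T3 12-25 | T4 25-31 | T7 31-39 | T1 39-48 | T6 48-62 |
Completion: T1=48  T2=2  T3=25  T4=31  T5=12  T6=62  T7=39
Turnaround (C−A): T1=44  T2=2  T3=20  T4=23  T5=8  T6=58  T7=32

T6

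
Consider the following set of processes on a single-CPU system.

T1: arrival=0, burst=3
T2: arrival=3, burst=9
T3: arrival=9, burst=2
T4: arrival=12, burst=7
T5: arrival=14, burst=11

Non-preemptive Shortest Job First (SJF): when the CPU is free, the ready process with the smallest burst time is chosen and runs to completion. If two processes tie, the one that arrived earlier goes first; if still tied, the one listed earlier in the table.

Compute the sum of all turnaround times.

Schedule: | T1 0-3 | T2 3-12 | T3 12-14 | T4 14-21 | T5 21-32 |
Completion: T1=3  T2=12  T3=14  T4=21  T5=32
Turnaround = completion − arrival: T1=3, T2=9, T3=5, T4=9, T5=18
Total turnaround = 3 + 9 + 5 + 9 + 18 = 44

44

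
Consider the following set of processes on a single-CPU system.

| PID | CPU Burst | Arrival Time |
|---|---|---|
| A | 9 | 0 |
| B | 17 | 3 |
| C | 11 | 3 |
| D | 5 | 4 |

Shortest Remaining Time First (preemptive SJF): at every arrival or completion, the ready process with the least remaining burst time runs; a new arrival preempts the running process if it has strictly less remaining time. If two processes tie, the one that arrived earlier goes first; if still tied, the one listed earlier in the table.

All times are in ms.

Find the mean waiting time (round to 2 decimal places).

9.50

Gantt: | A 0-9 | D 9-14 | C 14-25 | B 25-42 |
Completion: A=9  B=42  C=25  D=14
Waiting times: A=0, B=22, C=11, D=5
Average waiting = (0+22+11+5) / 4 = 38/4 = 9.50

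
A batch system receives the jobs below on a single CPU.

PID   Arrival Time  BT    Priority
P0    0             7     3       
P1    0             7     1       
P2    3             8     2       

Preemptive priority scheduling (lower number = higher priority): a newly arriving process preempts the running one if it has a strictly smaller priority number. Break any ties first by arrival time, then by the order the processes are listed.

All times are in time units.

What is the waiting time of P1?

Timeline: | P1 0-7 | P2 7-15 | P0 15-22 |
Completion: P0=22  P1=7  P2=15
Waiting(P1) = turnaround − burst = 7 − 7 = 0

0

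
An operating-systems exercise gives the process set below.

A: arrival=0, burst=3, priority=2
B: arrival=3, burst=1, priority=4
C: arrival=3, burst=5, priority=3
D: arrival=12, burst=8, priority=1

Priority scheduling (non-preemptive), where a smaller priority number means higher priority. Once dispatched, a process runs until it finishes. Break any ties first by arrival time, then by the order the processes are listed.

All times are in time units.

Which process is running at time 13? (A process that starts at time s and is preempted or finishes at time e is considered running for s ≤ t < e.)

Schedule: | A 0-3 | C 3-8 | B 8-9 | idle 9-12 | D 12-20 |
Completion: A=3  B=9  C=8  D=20

D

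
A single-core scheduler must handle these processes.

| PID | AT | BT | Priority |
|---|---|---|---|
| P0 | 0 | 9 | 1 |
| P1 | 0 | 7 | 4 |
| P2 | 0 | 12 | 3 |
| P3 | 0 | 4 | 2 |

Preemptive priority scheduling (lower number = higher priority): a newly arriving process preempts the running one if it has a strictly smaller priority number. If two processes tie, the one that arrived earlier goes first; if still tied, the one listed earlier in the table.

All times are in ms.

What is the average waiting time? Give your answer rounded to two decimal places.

11.75

Schedule: | P0 0-9 | P3 9-13 | P2 13-25 | P1 25-32 |
Completion: P0=9  P1=32  P2=25  P3=13
Turnaround (C−A): P0=9  P1=32  P2=25  P3=13
Waiting times: P0=0, P1=25, P2=13, P3=9
Average waiting = (0+25+13+9) / 4 = 47/4 = 11.75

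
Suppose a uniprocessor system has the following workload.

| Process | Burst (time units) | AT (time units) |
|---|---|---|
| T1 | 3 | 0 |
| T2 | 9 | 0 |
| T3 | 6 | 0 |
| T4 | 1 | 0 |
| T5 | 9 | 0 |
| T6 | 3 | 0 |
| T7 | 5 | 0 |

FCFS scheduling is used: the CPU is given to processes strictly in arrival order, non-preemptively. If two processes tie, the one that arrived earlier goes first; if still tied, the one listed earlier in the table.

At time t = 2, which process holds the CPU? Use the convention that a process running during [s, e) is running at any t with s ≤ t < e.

Schedule: | T1 0-3 | T2 3-12 | T3 12-18 | T4 18-19 | T5 19-28 | T6 28-31 | T7 31-36 |
Completion: T1=3  T2=12  T3=18  T4=19  T5=28  T6=31  T7=36
Turnaround (C−A): T1=3  T2=12  T3=18  T4=19  T5=28  T6=31  T7=36

T1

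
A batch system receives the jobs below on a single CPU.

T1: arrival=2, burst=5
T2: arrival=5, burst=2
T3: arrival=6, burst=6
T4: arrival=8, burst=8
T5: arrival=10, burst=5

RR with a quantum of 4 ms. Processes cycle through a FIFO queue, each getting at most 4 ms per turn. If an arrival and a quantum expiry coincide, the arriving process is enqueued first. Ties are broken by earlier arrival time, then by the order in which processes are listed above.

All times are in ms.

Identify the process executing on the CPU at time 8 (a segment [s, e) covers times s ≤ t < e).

Schedule: | idle 0-2 | T1 2-6 | T2 6-8 | T3 8-12 | T1 12-13 | T4 13-17 | T5 17-21 | T3 21-23 | T4 23-27 | T5 27-28 |
Completion: T1=13  T2=8  T3=23  T4=27  T5=28
Turnaround (C−A): T1=11  T2=3  T3=17  T4=19  T5=18

T3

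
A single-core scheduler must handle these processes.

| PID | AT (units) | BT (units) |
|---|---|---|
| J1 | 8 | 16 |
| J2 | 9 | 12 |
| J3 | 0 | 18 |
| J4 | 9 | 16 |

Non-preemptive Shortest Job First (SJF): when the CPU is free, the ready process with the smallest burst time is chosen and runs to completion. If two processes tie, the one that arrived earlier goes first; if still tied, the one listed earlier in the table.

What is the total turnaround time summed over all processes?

Schedule: | J3 0-18 | J2 18-30 | J1 30-46 | J4 46-62 |
Completion: J1=46  J2=30  J3=18  J4=62
Turnaround (C−A): J1=38  J2=21  J3=18  J4=53
Turnaround = completion − arrival: J1=38, J2=21, J3=18, J4=53
Total turnaround = 38 + 21 + 18 + 53 = 130

130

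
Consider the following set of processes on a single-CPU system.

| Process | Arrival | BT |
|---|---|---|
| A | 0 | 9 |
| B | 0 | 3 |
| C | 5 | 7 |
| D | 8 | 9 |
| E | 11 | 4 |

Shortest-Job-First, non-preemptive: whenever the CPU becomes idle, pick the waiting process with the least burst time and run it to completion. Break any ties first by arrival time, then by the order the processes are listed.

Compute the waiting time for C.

Timeline: | B 0-3 | A 3-12 | E 12-16 | C 16-23 | D 23-32 |
Completion: A=12  B=3  C=23  D=32  E=16
Waiting(C) = turnaround − burst = 18 − 7 = 11

11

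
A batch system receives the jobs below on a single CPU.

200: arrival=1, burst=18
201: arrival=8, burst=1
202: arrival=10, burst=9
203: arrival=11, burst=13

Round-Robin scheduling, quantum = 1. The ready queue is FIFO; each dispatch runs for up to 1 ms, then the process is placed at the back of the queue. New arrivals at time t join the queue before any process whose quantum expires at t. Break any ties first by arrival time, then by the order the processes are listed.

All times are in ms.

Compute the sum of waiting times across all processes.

Schedule: | idle 0-1 | 200 1-8 | 201 8-9 | 200 9-10 | 202 10-11 | 200 11-12 | 203 12-13 | 202 13-14 | 200 14-15 | 203 15-16 | 202 16-17 | 200 17-18 | 203 18-19 | 202 19-20 | 200 20-21 | 203 21-22 | 202 22-23 | 200 23-24 | 203 24-25 | 202 25-26 | 200 26-27 | 203 27-28 | 202 28-29 | 200 29-30 | 203 30-31 | 202 31-32 | 200 32-33 | 203 33-34 | 202 34-35 | 200 35-36 | 203 36-37 | 200 37-38 | 203 38-42 |
Completion: 200=38  201=9  202=35  203=42
Waiting = turnaround − burst: 200=19, 201=0, 202=16, 203=18
Total waiting = 19 + 0 + 16 + 18 = 53

53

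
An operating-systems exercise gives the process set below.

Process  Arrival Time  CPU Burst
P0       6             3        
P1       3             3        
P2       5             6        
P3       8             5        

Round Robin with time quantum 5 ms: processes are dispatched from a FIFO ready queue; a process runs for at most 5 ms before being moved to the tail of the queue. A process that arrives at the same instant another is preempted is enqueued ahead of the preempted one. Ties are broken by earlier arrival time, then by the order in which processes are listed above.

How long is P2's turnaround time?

Schedule: | idle 0-3 | P1 3-6 | P2 6-11 | P0 11-14 | P3 14-19 | P2 19-20 |
Completion: P0=14  P1=6  P2=20  P3=19
Turnaround (C−A): P0=8  P1=3  P2=15  P3=11
Turnaround(P2) = completion − arrival = 20 − 5 = 15

15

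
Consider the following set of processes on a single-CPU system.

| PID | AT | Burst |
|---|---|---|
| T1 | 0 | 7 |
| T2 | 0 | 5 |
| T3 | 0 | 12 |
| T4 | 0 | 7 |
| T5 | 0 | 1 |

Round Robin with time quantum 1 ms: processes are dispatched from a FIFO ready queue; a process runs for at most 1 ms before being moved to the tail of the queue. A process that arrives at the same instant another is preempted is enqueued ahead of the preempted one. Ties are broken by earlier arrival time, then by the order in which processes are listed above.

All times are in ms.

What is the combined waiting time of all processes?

76

Schedule: | T1 0-1 | T2 1-2 | T3 2-3 | T4 3-4 | T5 4-5 | T1 5-6 | T2 6-7 | T3 7-8 | T4 8-9 | T1 9-10 | T2 10-11 | T3 11-12 | T4 12-13 | T1 13-14 | T2 14-15 | T3 15-16 | T4 16-17 | T1 17-18 | T2 18-19 | T3 19-20 | T4 20-21 | T1 21-22 | T3 22-23 | T4 23-24 | T1 24-25 | T3 25-26 | T4 26-27 | T3 27-32 |
Completion: T1=25  T2=19  T3=32  T4=27  T5=5
Turnaround (C−A): T1=25  T2=19  T3=32  T4=27  T5=5
Waiting = turnaround − burst: T1=18, T2=14, T3=20, T4=20, T5=4
Total waiting = 18 + 14 + 20 + 20 + 4 = 76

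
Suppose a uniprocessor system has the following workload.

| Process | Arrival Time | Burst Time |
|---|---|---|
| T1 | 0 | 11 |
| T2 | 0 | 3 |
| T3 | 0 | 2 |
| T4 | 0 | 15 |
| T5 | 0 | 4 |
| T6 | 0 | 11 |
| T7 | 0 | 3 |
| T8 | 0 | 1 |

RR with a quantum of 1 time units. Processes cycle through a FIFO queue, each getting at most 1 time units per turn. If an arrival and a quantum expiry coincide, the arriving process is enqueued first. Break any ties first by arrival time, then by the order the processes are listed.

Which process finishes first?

Schedule: | T1 0-1 | T2 1-2 | T3 2-3 | T4 3-4 | T5 4-5 | T6 5-6 | T7 6-7 | T8 7-8 | T1 8-9 | T2 9-10 | T3 10-11 | T4 11-12 | T5 12-13 | T6 13-14 | T7 14-15 | T1 15-16 | T2 16-17 | T4 17-18 | T5 18-19 | T6 19-20 | T7 20-21 | T1 21-22 | T4 22-23 | T5 23-24 | T6 24-25 | T1 25-26 | T4 26-27 | T6 27-28 | T1 28-29 | T4 29-30 | T6 30-31 | T1 31-32 | T4 32-33 | T6 33-34 | T1 34-35 | T4 35-36 | T6 36-37 | T1 37-38 | T4 38-39 | T6 39-40 | T1 40-41 | T4 41-42 | T6 42-43 | T1 43-44 | T4 44-45 | T6 45-46 | T4 46-50 |
Completion: T1=44  T2=17  T3=11  T4=50  T5=24  T6=46  T7=21  T8=8
Turnaround (C−A): T1=44  T2=17  T3=11  T4=50  T5=24  T6=46  T7=21  T8=8
Finish order: T8 → T3 → T2 → T7 → T5 → T1 → T6 → T4

T8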